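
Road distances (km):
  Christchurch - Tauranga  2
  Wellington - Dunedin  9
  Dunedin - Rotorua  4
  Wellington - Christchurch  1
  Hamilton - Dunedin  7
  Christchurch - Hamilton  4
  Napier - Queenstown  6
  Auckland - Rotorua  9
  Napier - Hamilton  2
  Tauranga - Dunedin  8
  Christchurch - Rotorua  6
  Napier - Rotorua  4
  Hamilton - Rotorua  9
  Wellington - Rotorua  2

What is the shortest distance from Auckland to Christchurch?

Comparing a few candidate routes:
Auckland-Rotorua-Christchurch: 9 + 6 = 15
Auckland-Rotorua-Napier-Hamilton-Christchurch: 9 + 4 + 2 + 4 = 19
Auckland-Rotorua-Wellington-Christchurch: 9 + 2 + 1 = 12
Best route has total 12 km.

12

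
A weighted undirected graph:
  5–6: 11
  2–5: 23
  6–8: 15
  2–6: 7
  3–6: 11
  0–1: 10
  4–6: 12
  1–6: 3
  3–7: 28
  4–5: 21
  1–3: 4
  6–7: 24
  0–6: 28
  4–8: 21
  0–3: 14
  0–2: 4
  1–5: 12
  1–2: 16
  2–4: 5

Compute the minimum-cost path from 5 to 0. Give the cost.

22

Checking several routes:
5-1-0: 12 + 10 = 22
5-1-6-2-0: 12 + 3 + 7 + 4 = 26
5-6-2-0: 11 + 7 + 4 = 22
5-6-1-0: 11 + 3 + 10 = 24
5-2-0: 23 + 4 = 27
Best route has total 22.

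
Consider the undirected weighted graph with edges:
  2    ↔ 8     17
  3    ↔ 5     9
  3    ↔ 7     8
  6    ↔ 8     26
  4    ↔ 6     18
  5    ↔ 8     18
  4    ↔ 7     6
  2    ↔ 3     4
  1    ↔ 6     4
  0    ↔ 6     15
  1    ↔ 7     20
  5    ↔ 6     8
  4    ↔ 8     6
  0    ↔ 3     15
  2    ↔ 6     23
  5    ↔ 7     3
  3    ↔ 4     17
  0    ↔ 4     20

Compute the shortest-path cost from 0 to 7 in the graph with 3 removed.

26

A few of the 0→7 routes:
0 -> 6 -> 1 -> 7: 15 + 4 + 20 = 39
0 -> 4 -> 6 -> 5 -> 7: 20 + 18 + 8 + 3 = 49
0 -> 4 -> 8 -> 5 -> 7: 20 + 6 + 18 + 3 = 47
0 -> 6 -> 4 -> 7: 15 + 18 + 6 = 39
0 -> 4 -> 7: 20 + 6 = 26
0 -> 6 -> 5 -> 7: 15 + 8 + 3 = 26
Shortest: 26.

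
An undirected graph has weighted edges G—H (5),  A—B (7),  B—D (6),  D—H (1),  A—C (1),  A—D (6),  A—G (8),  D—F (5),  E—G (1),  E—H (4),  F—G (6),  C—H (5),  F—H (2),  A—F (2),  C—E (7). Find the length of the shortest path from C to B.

A few of the C→B routes:
C - A - F - H - D - B: 1 + 2 + 2 + 1 + 6 = 12
C - A - B: 1 + 7 = 8
C - A - F - D - B: 1 + 2 + 5 + 6 = 14
C - A - D - B: 1 + 6 + 6 = 13
C - H - D - B: 5 + 1 + 6 = 12
Shortest: 8.

8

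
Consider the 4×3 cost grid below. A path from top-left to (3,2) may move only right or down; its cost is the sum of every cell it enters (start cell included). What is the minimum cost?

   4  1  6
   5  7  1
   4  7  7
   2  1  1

17

Take r0c0→r1c0→r2c0→r3c0→r3c1→r3c2 for a total of 4 + 5 + 4 + 2 + 1 + 1 = 17.
For comparison, the top-then-right route costs 20.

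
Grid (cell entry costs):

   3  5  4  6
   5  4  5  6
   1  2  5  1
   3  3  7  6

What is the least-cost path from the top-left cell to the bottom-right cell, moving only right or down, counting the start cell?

Path [0,0] → [1,0] → [2,0] → [2,1] → [2,2] → [2,3] → [3,3]: 3 + 5 + 1 + 2 + 5 + 1 + 6 = 23.

23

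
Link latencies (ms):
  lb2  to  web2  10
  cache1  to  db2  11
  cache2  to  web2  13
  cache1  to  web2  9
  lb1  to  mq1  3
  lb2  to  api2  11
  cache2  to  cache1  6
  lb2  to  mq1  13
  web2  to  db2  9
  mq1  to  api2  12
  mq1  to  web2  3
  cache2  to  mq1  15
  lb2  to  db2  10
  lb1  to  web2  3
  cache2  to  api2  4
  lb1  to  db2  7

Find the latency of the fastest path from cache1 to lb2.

Some routes from cache1 to lb2:
cache1→web2→db2→lb2: 9 + 9 + 10 = 28
cache1→web2→mq1→lb2: 9 + 3 + 13 = 25
cache1→web2→lb2: 9 + 10 = 19
cache1→cache2→api2→lb2: 6 + 4 + 11 = 21
cache1→web2→lb1→mq1→lb2: 9 + 3 + 3 + 13 = 28
cache1→db2→lb2: 11 + 10 = 21
The minimum is 19 ms.

19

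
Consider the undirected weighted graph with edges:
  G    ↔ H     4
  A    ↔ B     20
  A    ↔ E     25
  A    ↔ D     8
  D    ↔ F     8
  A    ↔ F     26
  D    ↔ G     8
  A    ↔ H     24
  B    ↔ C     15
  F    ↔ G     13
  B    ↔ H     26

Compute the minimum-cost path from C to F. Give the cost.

Some routes from C to F:
C -> B -> H -> G -> D -> F: 15 + 26 + 4 + 8 + 8 = 61
C -> B -> A -> D -> F: 15 + 20 + 8 + 8 = 51
C -> B -> H -> G -> F: 15 + 26 + 4 + 13 = 58
C -> B -> A -> F: 15 + 20 + 26 = 61
The minimum is 51.

51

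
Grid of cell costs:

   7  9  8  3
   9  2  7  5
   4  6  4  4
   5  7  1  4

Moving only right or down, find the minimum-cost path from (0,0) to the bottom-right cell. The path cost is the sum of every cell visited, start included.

Take [0,0] [0,1] [1,1] [2,1] [2,2] [3,2] [3,3] for a total of 7 + 9 + 2 + 6 + 4 + 1 + 4 = 33.

33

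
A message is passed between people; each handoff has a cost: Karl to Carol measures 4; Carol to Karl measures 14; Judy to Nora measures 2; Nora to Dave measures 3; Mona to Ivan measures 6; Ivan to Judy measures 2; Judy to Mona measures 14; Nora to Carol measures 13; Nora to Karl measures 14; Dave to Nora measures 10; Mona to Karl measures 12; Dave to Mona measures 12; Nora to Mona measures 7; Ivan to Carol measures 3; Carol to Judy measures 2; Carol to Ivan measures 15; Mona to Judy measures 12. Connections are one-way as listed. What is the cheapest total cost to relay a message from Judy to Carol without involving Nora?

Candidate routes:
Judy-Mona-Karl-Carol: 14 + 12 + 4 = 30
Judy-Mona-Ivan-Carol: 14 + 6 + 3 = 23
The minimum is 23.

23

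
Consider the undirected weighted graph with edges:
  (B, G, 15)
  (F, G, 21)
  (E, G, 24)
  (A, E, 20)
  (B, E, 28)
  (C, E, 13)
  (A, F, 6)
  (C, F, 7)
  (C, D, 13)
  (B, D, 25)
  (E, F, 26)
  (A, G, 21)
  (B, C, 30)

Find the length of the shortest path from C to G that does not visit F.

A few of the C→G routes:
C→E→B→G: 13 + 28 + 15 = 56
C→B→G: 30 + 15 = 45
C→E→G: 13 + 24 = 37
C→E→A→G: 13 + 20 + 21 = 54
C→D→B→G: 13 + 25 + 15 = 53
Shortest: 37.

37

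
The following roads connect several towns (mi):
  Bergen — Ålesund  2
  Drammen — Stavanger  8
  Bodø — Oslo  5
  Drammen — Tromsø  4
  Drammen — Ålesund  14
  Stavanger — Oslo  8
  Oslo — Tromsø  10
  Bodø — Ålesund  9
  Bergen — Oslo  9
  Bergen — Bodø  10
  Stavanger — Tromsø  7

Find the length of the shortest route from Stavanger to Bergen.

17

A few of the Stavanger→Bergen routes:
Stavanger - Oslo - Bodø - Ålesund - Bergen: 8 + 5 + 9 + 2 = 24
Stavanger - Oslo - Bodø - Bergen: 8 + 5 + 10 = 23
Stavanger - Oslo - Bergen: 8 + 9 = 17
Best route has total 17 mi.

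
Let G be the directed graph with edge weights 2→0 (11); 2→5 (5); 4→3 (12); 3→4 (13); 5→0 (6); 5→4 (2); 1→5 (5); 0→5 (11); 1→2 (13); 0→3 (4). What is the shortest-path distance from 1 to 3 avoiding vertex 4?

15

Routes from 1 to 3 avoiding 4:
1-5-0-3: 5 + 6 + 4 = 15
1-2-5-0-3: 13 + 5 + 6 + 4 = 28
1-2-0-3: 13 + 11 + 4 = 28
Shortest: 15.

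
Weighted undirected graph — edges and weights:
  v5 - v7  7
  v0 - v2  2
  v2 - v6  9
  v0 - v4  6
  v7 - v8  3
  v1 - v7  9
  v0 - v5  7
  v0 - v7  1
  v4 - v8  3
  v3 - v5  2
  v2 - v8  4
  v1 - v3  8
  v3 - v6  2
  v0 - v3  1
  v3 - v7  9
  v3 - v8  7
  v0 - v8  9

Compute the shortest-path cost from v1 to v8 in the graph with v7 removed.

Comparing a few candidate routes:
v1 → v3 → v8: 8 + 7 = 15
v1 → v3 → v0 → v2 → v8: 8 + 1 + 2 + 4 = 15
v1 → v3 → v0 → v8: 8 + 1 + 9 = 18
Best route has total 15.

15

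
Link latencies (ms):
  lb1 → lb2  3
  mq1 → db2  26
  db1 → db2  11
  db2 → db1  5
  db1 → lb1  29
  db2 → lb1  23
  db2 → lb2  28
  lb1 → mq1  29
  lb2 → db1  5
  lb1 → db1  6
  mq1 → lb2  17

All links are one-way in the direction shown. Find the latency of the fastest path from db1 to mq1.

Routes from db1 to mq1:
db1 → db2 → lb1 → mq1: 11 + 23 + 29 = 63
db1 → lb1 → mq1: 29 + 29 = 58
Best route has total 58 ms.

58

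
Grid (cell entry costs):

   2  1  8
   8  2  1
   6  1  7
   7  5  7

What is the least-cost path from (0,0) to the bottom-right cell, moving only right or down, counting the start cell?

18

Best path: r0c0 r0c1 r1c1 r2c1 r3c1 r3c2
Cost: 2 + 1 + 2 + 1 + 5 + 7 = 18
For comparison, the top-then-right route costs 26.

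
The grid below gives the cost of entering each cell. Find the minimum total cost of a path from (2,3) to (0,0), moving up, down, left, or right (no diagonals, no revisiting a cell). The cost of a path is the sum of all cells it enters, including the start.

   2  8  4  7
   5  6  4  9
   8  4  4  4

Take (2,3) → (2,2) → (1,2) → (1,1) → (1,0) → (0,0) for a total of 4 + 4 + 4 + 6 + 5 + 2 = 25.

25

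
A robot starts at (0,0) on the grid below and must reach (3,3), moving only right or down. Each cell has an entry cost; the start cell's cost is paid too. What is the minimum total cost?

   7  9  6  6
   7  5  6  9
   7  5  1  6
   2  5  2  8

Take (0,0) (1,0) (1,1) (2,1) (2,2) (3,2) (3,3) for a total of 7 + 7 + 5 + 5 + 1 + 2 + 8 = 35.

35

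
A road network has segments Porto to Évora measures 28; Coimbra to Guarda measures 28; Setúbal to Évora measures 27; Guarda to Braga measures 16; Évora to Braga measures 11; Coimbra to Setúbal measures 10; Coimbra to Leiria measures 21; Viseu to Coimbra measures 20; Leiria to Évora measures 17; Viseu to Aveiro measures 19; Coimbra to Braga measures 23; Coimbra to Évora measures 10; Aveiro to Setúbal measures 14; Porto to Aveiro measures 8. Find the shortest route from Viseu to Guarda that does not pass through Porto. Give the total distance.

Checking several routes:
Viseu-Aveiro-Setúbal-Coimbra-Guarda: 19 + 14 + 10 + 28 = 71
Viseu-Coimbra-Braga-Guarda: 20 + 23 + 16 = 59
Viseu-Coimbra-Évora-Braga-Guarda: 20 + 10 + 11 + 16 = 57
Viseu-Coimbra-Guarda: 20 + 28 = 48
The minimum is 48.

48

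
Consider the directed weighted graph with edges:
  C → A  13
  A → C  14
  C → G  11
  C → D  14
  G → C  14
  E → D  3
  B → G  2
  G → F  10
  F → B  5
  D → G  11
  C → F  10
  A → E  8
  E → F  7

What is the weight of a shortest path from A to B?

Comparing a few candidate routes:
A -> C -> G -> F -> B: 14 + 11 + 10 + 5 = 40
A -> E -> D -> G -> C -> F -> B: 8 + 3 + 11 + 14 + 10 + 5 = 51
A -> E -> D -> G -> F -> B: 8 + 3 + 11 + 10 + 5 = 37
A -> C -> F -> B: 14 + 10 + 5 = 29
A -> E -> F -> B: 8 + 7 + 5 = 20
Shortest: 20.

20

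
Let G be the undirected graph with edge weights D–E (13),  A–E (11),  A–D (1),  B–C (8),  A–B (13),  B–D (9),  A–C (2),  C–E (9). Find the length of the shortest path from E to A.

Checking several routes:
E → C → B → D → A: 9 + 8 + 9 + 1 = 27
E → C → B → A: 9 + 8 + 13 = 30
E → A: 11
E → C → A: 9 + 2 = 11
E → D → A: 13 + 1 = 14
Shortest: 11.

11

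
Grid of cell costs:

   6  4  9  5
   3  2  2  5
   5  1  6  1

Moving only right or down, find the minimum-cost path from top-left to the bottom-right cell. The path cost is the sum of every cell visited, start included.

19

Path r0c0→r1c0→r1c1→r1c2→r1c3→r2c3: 6 + 3 + 2 + 2 + 5 + 1 = 19.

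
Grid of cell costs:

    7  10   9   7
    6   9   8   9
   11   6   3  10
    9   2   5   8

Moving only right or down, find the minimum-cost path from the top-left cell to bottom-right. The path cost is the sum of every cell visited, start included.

Best path: [0,0] → [1,0] → [1,1] → [2,1] → [3,1] → [3,2] → [3,3]
Cost: 7 + 6 + 9 + 6 + 2 + 5 + 8 = 43
(Top row then right column would cost 60.)

43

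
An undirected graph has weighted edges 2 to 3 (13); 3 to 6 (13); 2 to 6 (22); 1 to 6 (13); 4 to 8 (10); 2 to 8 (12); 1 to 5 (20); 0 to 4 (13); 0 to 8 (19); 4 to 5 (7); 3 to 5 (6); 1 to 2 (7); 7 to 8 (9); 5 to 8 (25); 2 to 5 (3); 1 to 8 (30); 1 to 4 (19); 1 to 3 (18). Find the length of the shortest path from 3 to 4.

Comparing a few candidate routes:
3 -> 2 -> 5 -> 4: 13 + 3 + 7 = 23
3 -> 5 -> 4: 6 + 7 = 13
3 -> 5 -> 2 -> 8 -> 4: 6 + 3 + 12 + 10 = 31
The minimum is 13.

13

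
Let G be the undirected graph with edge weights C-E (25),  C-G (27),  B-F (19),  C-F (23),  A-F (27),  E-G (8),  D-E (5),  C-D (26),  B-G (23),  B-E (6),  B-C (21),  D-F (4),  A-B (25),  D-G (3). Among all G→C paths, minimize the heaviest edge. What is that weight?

Some routes from G to C:
G - D - E - B - C: max(3, 5, 6, 21) = 21
G - E - B - C: max(8, 6, 21) = 21
G - B - C: max(23, 21) = 23
G - E - D - F - B - C: max(8, 5, 4, 19, 21) = 21
G - D - F - B - C: max(3, 4, 19, 21) = 21
Best route has worst link 21.

21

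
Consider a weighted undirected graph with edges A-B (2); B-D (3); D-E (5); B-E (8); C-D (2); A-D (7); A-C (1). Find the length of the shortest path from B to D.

Candidate routes:
B→A→C→D: 2 + 1 + 2 = 5
B→A→D: 2 + 7 = 9
B→D: 3
B→E→D: 8 + 5 = 13
The minimum is 3.

3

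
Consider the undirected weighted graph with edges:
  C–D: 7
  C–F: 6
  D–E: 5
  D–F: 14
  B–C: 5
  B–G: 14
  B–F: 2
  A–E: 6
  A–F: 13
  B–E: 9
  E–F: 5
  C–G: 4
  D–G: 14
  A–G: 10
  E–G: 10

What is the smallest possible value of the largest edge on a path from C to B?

Comparing a few candidate routes:
C→D→E→F→B: max(7, 5, 5, 2) = 7
C→D→E→B: max(7, 5, 9) = 9
C→F→B: max(6, 2) = 6
C→G→A→E→B: max(4, 10, 6, 9) = 10
C→F→E→B: max(6, 5, 9) = 9
C→B: max(5) = 5
Best route has worst link 5.

5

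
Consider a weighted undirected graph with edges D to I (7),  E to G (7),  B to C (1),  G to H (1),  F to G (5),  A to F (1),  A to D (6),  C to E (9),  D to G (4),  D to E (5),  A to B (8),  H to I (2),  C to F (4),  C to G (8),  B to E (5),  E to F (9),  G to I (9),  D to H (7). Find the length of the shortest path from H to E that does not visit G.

12

A few of the H→E routes:
H-D-E: 7 + 5 = 12
H-D-A-F-C-B-E: 7 + 6 + 1 + 4 + 1 + 5 = 24
H-D-A-F-E: 7 + 6 + 1 + 9 = 23
H-I-D-E: 2 + 7 + 5 = 14
Shortest: 12.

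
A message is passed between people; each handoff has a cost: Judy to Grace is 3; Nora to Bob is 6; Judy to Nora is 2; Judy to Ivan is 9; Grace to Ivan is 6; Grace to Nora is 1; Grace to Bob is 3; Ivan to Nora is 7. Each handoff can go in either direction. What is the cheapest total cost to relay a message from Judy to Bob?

6

A few of the Judy→Bob routes:
Judy-Nora-Ivan-Grace-Bob: 2 + 7 + 6 + 3 = 18
Judy-Grace-Bob: 3 + 3 = 6
Judy-Nora-Grace-Bob: 2 + 1 + 3 = 6
Judy-Ivan-Grace-Bob: 9 + 6 + 3 = 18
Judy-Grace-Nora-Bob: 3 + 1 + 6 = 10
Judy-Nora-Bob: 2 + 6 = 8
The minimum is 6.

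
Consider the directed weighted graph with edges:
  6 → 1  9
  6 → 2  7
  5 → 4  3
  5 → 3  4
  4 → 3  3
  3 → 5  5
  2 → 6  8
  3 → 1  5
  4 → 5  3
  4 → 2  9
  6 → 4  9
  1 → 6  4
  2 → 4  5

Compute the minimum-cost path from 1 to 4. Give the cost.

13

Routes from 1 to 4:
1 → 6 → 4: 4 + 9 = 13
1 → 6 → 2 → 4: 4 + 7 + 5 = 16
Best route has total 13.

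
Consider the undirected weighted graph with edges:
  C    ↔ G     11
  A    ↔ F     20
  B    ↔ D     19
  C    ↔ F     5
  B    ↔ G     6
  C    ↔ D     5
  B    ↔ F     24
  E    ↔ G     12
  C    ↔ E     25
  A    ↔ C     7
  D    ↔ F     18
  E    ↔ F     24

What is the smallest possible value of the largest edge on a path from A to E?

12

Some routes from A to E:
A -> C -> D -> B -> G -> E: max(7, 5, 19, 6, 12) = 19
A -> C -> G -> E: max(7, 11, 12) = 12
A -> F -> C -> G -> E: max(20, 5, 11, 12) = 20
A -> C -> F -> D -> B -> G -> E: max(7, 5, 18, 19, 6, 12) = 19
Smallest bottleneck: 12.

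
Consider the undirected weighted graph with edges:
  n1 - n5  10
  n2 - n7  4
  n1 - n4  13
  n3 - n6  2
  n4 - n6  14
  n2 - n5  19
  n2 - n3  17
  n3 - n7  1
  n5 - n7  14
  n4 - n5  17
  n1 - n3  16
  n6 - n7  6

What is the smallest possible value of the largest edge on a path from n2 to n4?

14

Comparing a few candidate routes:
n2-n7-n5-n1-n4: max(4, 14, 10, 13) = 14
n2-n7-n3-n1-n4: max(4, 1, 16, 13) = 16
n2-n7-n6-n4: max(4, 6, 14) = 14
n2-n7-n5-n1-n3-n6-n4: max(4, 14, 10, 16, 2, 14) = 16
n2-n7-n3-n6-n4: max(4, 1, 2, 14) = 14
n2-n7-n6-n3-n1-n4: max(4, 6, 2, 16, 13) = 16
Best route has worst link 14.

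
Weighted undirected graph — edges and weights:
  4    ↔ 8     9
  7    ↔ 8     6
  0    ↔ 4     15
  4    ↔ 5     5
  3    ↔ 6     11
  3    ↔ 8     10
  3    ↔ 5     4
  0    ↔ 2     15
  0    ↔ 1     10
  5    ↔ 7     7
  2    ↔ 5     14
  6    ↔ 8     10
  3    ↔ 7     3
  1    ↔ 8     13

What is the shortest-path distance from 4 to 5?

5

Checking several routes:
4-5: 5
4-8-3-7-5: 9 + 10 + 3 + 7 = 29
4-8-6-3-5: 9 + 10 + 11 + 4 = 34
4-8-3-5: 9 + 10 + 4 = 23
4-8-7-5: 9 + 6 + 7 = 22
4-8-7-3-5: 9 + 6 + 3 + 4 = 22
Shortest: 5.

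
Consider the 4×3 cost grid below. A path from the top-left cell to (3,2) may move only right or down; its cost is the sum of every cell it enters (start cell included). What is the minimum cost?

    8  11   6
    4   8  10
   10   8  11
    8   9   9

46

Path r0c0→r1c0→r1c1→r2c1→r3c1→r3c2: 8 + 4 + 8 + 8 + 9 + 9 = 46.
For comparison, the top-then-right route costs 55.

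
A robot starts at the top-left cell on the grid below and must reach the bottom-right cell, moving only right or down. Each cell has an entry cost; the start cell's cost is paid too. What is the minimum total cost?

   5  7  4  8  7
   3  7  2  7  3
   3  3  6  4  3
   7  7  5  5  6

33

One optimal route is [0,0]→[1,0]→[2,0]→[2,1]→[2,2]→[2,3]→[2,4]→[3,4].
Its cost is 5 + 3 + 3 + 3 + 6 + 4 + 3 + 6 = 33.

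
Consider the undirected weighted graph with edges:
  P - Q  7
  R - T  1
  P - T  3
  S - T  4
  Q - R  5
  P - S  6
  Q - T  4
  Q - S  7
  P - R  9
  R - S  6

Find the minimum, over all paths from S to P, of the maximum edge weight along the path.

Some routes from S to P:
S -> T -> P: max(4, 3) = 4
S -> R -> T -> P: max(6, 1, 3) = 6
S -> P: max(6) = 6
The minimum achievable maximum is 4.

4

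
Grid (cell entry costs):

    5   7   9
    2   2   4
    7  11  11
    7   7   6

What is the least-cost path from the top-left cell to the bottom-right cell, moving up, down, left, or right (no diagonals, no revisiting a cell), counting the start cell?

Path [0,0] [1,0] [1,1] [1,2] [2,2] [3,2]: 5 + 2 + 2 + 4 + 11 + 6 = 30.

30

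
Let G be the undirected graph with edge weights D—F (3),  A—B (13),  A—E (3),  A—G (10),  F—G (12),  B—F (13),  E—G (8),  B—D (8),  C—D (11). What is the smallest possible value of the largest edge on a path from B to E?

12

A few of the B→E routes:
B - D - F - G - E: max(8, 3, 12, 8) = 12
B - A - E: max(13, 3) = 13
B - D - F - G - A - E: max(8, 3, 12, 10, 3) = 12
B - F - G - A - E: max(13, 12, 10, 3) = 13
B - F - G - E: max(13, 12, 8) = 13
Best route has worst link 12.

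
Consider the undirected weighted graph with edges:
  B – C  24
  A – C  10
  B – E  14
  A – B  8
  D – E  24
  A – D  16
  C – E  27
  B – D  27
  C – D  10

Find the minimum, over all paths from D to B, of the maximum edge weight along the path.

10

A few of the D→B routes:
D→A→B: max(16, 8) = 16
D→A→C→B: max(16, 10, 24) = 24
D→C→A→B: max(10, 10, 8) = 10
Best route has worst link 10.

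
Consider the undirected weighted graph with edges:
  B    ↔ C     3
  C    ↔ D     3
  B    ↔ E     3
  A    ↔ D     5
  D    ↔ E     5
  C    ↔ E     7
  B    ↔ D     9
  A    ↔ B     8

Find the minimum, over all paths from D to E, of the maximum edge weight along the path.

3

A few of the D→E routes:
D→E: max(5) = 5
D→C→B→E: max(3, 3, 3) = 3
D→A→B→C→E: max(5, 8, 3, 7) = 8
D→C→E: max(3, 7) = 7
Best route has worst link 3.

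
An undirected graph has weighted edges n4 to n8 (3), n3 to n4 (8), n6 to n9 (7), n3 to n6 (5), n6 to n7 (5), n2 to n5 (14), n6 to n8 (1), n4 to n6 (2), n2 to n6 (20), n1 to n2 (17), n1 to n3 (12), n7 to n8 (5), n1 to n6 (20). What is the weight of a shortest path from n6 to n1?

17

Comparing a few candidate routes:
n6 -> n1: 20
n6 -> n4 -> n3 -> n1: 2 + 8 + 12 = 22
n6 -> n8 -> n4 -> n3 -> n1: 1 + 3 + 8 + 12 = 24
n6 -> n3 -> n1: 5 + 12 = 17
Shortest: 17.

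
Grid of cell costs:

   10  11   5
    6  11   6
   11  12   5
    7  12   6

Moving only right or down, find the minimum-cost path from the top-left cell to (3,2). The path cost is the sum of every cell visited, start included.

43

Best path: [0,0] -> [0,1] -> [0,2] -> [1,2] -> [2,2] -> [3,2]
Cost: 10 + 11 + 5 + 6 + 5 + 6 = 43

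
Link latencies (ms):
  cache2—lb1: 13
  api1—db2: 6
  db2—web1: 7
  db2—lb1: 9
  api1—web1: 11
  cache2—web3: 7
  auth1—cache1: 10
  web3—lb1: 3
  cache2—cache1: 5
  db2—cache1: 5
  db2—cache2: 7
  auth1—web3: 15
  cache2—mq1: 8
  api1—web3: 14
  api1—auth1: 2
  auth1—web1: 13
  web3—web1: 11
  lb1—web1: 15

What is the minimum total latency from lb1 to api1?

15

A few of the lb1→api1 routes:
lb1 → cache2 → db2 → api1: 13 + 7 + 6 = 26
lb1 → db2 → api1: 9 + 6 = 15
lb1 → web3 → api1: 3 + 14 = 17
lb1 → web3 → web1 → api1: 3 + 11 + 11 = 25
lb1 → web3 → cache2 → db2 → api1: 3 + 7 + 7 + 6 = 23
lb1 → web3 → auth1 → api1: 3 + 15 + 2 = 20
The minimum is 15 ms.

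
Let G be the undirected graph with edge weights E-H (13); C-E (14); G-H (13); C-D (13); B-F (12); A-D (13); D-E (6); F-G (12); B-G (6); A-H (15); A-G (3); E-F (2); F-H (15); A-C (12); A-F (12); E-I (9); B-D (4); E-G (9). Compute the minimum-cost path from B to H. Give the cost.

A few of the B→H routes:
B-D-E-H: 4 + 6 + 13 = 23
B-D-E-F-H: 4 + 6 + 2 + 15 = 27
B-G-H: 6 + 13 = 19
B-G-A-H: 6 + 3 + 15 = 24
B-F-E-H: 12 + 2 + 13 = 27
The minimum is 19.

19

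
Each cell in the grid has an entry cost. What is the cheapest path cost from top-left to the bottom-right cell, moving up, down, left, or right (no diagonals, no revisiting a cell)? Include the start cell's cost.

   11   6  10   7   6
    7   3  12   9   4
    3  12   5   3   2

Take r0c0 r0c1 r1c1 r1c2 r2c2 r2c3 r2c4 for a total of 11 + 6 + 3 + 12 + 5 + 3 + 2 = 42.

42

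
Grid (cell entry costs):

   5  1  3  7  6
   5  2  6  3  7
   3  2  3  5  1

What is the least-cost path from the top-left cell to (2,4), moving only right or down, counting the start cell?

Cheapest: (0,0) (0,1) (1,1) (2,1) (2,2) (2,3) (2,4)
  5 + 1 + 2 + 2 + 3 + 5 + 1 = 19
For comparison, the top-then-right route costs 30.

19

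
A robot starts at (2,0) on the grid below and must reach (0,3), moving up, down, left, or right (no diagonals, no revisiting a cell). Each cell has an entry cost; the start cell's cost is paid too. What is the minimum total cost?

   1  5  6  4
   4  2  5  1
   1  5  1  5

Path (2,0)→(1,0)→(1,1)→(1,2)→(1,3)→(0,3): 1 + 4 + 2 + 5 + 1 + 4 = 17.

17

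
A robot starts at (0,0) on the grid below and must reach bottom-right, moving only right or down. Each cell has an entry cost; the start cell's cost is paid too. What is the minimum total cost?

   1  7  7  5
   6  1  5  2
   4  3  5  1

16

One optimal route is (0,0) → (1,0) → (1,1) → (1,2) → (1,3) → (2,3).
Its cost is 1 + 6 + 1 + 5 + 2 + 1 = 16.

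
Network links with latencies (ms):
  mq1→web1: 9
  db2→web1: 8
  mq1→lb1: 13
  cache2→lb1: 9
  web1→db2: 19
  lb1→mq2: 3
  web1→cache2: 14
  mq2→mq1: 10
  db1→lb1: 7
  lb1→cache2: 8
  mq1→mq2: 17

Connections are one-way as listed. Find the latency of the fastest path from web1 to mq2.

26

Routes from web1 to mq2:
web1 -> cache2 -> lb1 -> mq2: 14 + 9 + 3 = 26
The minimum is 26 ms.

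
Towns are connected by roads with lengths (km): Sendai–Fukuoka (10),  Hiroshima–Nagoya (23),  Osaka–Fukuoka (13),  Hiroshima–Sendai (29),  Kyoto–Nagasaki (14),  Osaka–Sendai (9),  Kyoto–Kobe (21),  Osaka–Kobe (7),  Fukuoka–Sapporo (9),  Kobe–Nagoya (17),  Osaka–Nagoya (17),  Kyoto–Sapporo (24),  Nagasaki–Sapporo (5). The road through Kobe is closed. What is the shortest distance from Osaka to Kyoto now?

Some routes from Osaka to Kyoto avoiding Kobe:
Osaka - Sendai - Fukuoka - Sapporo - Nagasaki - Kyoto: 9 + 10 + 9 + 5 + 14 = 47
Osaka - Fukuoka - Sapporo - Nagasaki - Kyoto: 13 + 9 + 5 + 14 = 41
Osaka - Sendai - Fukuoka - Sapporo - Kyoto: 9 + 10 + 9 + 24 = 52
Osaka - Fukuoka - Sapporo - Kyoto: 13 + 9 + 24 = 46
Shortest: 41 km.

41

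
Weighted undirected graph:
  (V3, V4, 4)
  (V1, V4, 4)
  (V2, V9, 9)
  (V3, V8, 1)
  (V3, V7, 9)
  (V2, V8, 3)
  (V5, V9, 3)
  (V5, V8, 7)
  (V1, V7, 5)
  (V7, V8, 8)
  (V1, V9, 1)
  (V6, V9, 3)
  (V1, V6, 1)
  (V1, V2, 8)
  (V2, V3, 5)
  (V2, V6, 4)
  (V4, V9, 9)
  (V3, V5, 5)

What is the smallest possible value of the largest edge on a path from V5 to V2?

4

A few of the V5→V2 routes:
V5 - V9 - V1 - V4 - V3 - V8 - V2: max(3, 1, 4, 4, 1, 3) = 4
V5 - V9 - V6 - V1 - V4 - V3 - V8 - V2: max(3, 3, 1, 4, 4, 1, 3) = 4
V5 - V9 - V6 - V2: max(3, 3, 4) = 4
Best route has worst link 4.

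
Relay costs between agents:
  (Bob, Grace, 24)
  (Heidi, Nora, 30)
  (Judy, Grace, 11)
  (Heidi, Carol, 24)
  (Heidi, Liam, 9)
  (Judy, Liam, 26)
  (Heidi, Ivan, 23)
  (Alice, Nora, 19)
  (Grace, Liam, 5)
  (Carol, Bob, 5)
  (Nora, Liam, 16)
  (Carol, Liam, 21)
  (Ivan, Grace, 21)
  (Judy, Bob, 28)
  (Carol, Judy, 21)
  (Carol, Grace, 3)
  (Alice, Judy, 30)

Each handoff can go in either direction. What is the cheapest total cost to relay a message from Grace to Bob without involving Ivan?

8

A few of the Grace→Bob routes:
Grace-Judy-Carol-Bob: 11 + 21 + 5 = 37
Grace-Bob: 24
Grace-Liam-Carol-Bob: 5 + 21 + 5 = 31
Grace-Carol-Bob: 3 + 5 = 8
Grace-Judy-Bob: 11 + 28 = 39
Best route has total 8.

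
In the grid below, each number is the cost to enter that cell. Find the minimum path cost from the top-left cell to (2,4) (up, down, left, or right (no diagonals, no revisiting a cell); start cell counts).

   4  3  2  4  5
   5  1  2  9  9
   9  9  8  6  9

33

One optimal route is (0,0) -> (0,1) -> (1,1) -> (1,2) -> (2,2) -> (2,3) -> (2,4).
Its cost is 4 + 3 + 1 + 2 + 8 + 6 + 9 = 33.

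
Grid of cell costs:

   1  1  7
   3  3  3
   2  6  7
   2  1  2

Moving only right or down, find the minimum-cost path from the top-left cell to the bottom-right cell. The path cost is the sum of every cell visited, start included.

One optimal route is r0c0 -> r1c0 -> r2c0 -> r3c0 -> r3c1 -> r3c2.
Its cost is 1 + 3 + 2 + 2 + 1 + 2 = 11.

11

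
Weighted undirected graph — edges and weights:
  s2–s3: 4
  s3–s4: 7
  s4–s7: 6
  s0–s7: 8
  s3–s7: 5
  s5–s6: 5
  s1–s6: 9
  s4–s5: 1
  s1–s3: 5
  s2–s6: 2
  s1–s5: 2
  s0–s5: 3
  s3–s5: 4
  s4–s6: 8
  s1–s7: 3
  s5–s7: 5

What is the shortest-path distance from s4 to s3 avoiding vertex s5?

7

Some routes from s4 to s3 avoiding s5:
s4 - s3: 7
s4 - s7 - s1 - s3: 6 + 3 + 5 = 14
s4 - s7 - s3: 6 + 5 = 11
The minimum is 7.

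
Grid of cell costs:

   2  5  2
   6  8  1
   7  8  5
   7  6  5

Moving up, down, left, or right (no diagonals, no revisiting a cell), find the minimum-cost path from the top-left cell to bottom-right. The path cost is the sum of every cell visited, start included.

20

One optimal route is (0,0) -> (0,1) -> (0,2) -> (1,2) -> (2,2) -> (3,2).
Its cost is 2 + 5 + 2 + 1 + 5 + 5 = 20.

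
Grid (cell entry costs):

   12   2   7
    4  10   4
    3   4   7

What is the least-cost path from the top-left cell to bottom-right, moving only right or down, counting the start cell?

30

Take (0,0) -> (1,0) -> (2,0) -> (2,1) -> (2,2) for a total of 12 + 4 + 3 + 4 + 7 = 30.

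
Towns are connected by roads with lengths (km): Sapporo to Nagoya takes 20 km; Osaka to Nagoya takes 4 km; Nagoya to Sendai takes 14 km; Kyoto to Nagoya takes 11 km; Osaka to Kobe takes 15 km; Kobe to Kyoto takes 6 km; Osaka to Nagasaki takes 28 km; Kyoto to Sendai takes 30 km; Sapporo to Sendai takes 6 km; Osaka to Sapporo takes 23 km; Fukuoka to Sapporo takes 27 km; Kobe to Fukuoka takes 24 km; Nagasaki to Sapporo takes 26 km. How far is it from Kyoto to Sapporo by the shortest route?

Some routes from Kyoto to Sapporo:
Kyoto-Nagoya-Osaka-Sapporo: 11 + 4 + 23 = 38
Kyoto-Nagoya-Sendai-Sapporo: 11 + 14 + 6 = 31
Kyoto-Sendai-Sapporo: 30 + 6 = 36
Kyoto-Nagoya-Sapporo: 11 + 20 = 31
Kyoto-Kobe-Osaka-Sapporo: 6 + 15 + 23 = 44
Shortest: 31 km.

31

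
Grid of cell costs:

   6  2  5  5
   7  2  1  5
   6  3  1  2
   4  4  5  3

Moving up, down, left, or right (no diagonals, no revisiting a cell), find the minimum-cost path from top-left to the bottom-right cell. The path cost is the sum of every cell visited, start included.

Cheapest: r0c0→r0c1→r1c1→r1c2→r2c2→r2c3→r3c3
  6 + 2 + 2 + 1 + 1 + 2 + 3 = 17

17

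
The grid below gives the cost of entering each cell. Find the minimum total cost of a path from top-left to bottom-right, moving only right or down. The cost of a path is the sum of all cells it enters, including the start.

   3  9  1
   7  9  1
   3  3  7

21

One optimal route is (0,0) (0,1) (0,2) (1,2) (2,2).
Its cost is 3 + 9 + 1 + 1 + 7 = 21.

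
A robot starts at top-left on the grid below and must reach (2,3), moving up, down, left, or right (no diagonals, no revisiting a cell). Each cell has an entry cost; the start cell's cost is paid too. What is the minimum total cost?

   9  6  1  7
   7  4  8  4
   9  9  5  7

Path [0,0]→[0,1]→[0,2]→[0,3]→[1,3]→[2,3]: 9 + 6 + 1 + 7 + 4 + 7 = 34.

34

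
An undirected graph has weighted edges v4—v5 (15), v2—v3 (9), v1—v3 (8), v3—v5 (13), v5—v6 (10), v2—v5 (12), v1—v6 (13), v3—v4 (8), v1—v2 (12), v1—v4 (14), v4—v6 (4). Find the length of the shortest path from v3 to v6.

Comparing a few candidate routes:
v3-v1-v4-v6: 8 + 14 + 4 = 26
v3-v5-v6: 13 + 10 = 23
v3-v1-v6: 8 + 13 = 21
v3-v4-v6: 8 + 4 = 12
Shortest: 12.

12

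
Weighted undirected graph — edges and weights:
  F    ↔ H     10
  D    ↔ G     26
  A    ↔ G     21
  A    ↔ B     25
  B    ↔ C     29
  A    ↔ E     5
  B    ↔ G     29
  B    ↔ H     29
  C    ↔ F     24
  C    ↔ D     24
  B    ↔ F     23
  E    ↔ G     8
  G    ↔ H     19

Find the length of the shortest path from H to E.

Comparing a few candidate routes:
H → G → E: 19 + 8 = 27
H → G → A → E: 19 + 21 + 5 = 45
H → B → A → E: 29 + 25 + 5 = 59
Shortest: 27.

27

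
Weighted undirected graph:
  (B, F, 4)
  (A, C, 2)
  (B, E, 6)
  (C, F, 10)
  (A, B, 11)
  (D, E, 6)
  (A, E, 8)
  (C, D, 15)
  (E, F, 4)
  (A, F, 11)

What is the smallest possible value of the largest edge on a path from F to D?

6

Checking several routes:
F→A→B→E→D: max(11, 11, 6, 6) = 11
F→B→A→E→D: max(4, 11, 8, 6) = 11
F→C→A→E→D: max(10, 2, 8, 6) = 10
F→E→D: max(4, 6) = 6
F→B→E→D: max(4, 6, 6) = 6
Best route has worst link 6.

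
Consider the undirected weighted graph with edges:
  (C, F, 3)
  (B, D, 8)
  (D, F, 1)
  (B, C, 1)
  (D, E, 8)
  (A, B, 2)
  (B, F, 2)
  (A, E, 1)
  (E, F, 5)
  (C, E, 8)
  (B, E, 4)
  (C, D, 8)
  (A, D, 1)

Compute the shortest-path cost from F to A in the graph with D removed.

A few of the F→A routes:
F - B - A: 2 + 2 = 4
F - E - A: 5 + 1 = 6
F - C - B - E - A: 3 + 1 + 4 + 1 = 9
F - C - B - A: 3 + 1 + 2 = 6
F - E - B - A: 5 + 4 + 2 = 11
F - B - E - A: 2 + 4 + 1 = 7
The minimum is 4.

4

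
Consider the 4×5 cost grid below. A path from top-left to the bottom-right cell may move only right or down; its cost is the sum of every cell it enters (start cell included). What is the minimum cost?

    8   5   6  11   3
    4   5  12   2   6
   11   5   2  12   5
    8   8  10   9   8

49

One optimal route is (0,0)→(1,0)→(1,1)→(2,1)→(2,2)→(2,3)→(2,4)→(3,4).
Its cost is 8 + 4 + 5 + 5 + 2 + 12 + 5 + 8 = 49.
(Top row then right column would cost 52.)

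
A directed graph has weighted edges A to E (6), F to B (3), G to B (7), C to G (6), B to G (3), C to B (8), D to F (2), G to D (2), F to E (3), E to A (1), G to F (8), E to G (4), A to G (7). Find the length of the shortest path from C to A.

14

Candidate routes:
C - G - F - E - A: 6 + 8 + 3 + 1 = 18
C - G - D - F - E - A: 6 + 2 + 2 + 3 + 1 = 14
C - B - G - D - F - E - A: 8 + 3 + 2 + 2 + 3 + 1 = 19
C - B - G - F - E - A: 8 + 3 + 8 + 3 + 1 = 23
Best route has total 14.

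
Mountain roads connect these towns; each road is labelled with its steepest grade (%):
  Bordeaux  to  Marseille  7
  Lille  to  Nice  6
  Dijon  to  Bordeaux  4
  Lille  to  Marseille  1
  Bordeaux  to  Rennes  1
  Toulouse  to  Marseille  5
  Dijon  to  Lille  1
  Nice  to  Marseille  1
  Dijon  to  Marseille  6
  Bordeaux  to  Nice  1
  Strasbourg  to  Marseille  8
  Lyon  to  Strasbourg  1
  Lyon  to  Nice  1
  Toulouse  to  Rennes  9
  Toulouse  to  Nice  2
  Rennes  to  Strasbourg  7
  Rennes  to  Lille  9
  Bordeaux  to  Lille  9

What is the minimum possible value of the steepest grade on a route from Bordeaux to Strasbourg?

1

Some routes from Bordeaux to Strasbourg:
Bordeaux → Nice → Lyon → Strasbourg: max(1, 1, 1) = 1
Bordeaux → Dijon → Marseille → Toulouse → Nice → Lyon → Strasbourg: max(4, 6, 5, 2, 1, 1) = 6
Bordeaux → Dijon → Lille → Nice → Lyon → Strasbourg: max(4, 1, 6, 1, 1) = 6
Bordeaux → Dijon → Marseille → Lille → Nice → Lyon → Strasbourg: max(4, 6, 1, 6, 1, 1) = 6
Bordeaux → Dijon → Lille → Marseille → Nice → Lyon → Strasbourg: max(4, 1, 1, 1, 1, 1) = 4
Bordeaux → Dijon → Lille → Marseille → Toulouse → Nice → Lyon → Strasbourg: max(4, 1, 1, 5, 2, 1, 1) = 5
Smallest bottleneck: 1%.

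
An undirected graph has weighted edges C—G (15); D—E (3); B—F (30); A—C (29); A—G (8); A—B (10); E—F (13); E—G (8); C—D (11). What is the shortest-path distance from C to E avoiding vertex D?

A few of the C→E routes:
C→A→G→E: 29 + 8 + 8 = 45
C→G→E: 15 + 8 = 23
C→G→A→B→F→E: 15 + 8 + 10 + 30 + 13 = 76
The minimum is 23.

23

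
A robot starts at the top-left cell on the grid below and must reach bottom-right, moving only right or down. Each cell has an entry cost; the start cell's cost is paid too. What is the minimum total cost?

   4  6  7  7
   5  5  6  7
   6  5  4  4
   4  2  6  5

32

Take r0c0 → r1c0 → r1c1 → r2c1 → r2c2 → r2c3 → r3c3 for a total of 4 + 5 + 5 + 5 + 4 + 4 + 5 = 32.
(Top row then right column would cost 40.)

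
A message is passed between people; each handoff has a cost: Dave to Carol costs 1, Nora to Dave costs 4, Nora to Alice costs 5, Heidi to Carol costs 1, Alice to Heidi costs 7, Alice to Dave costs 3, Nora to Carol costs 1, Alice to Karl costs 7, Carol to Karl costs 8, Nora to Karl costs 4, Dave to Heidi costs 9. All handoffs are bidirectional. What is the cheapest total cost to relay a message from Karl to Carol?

5

Some routes from Karl to Carol:
Karl -> Nora -> Dave -> Carol: 4 + 4 + 1 = 9
Karl -> Nora -> Alice -> Dave -> Carol: 4 + 5 + 3 + 1 = 13
Karl -> Alice -> Nora -> Carol: 7 + 5 + 1 = 13
Karl -> Carol: 8
Karl -> Alice -> Dave -> Carol: 7 + 3 + 1 = 11
Karl -> Nora -> Carol: 4 + 1 = 5
Best route has total 5.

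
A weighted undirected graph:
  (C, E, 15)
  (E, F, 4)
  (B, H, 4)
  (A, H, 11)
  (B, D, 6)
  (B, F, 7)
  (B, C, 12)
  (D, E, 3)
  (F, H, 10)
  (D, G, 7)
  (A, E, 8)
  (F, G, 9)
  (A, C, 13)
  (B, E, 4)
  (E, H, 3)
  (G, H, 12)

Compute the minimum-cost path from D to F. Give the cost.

7

Some routes from D to F:
D-B-E-F: 6 + 4 + 4 = 14
D-E-F: 3 + 4 = 7
D-B-F: 6 + 7 = 13
The minimum is 7.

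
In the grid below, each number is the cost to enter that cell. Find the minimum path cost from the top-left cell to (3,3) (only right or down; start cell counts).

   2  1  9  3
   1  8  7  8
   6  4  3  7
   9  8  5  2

Cheapest: [0,0]→[1,0]→[2,0]→[2,1]→[2,2]→[3,2]→[3,3]
  2 + 1 + 6 + 4 + 3 + 5 + 2 = 23
(Top row then right column would cost 32.)

23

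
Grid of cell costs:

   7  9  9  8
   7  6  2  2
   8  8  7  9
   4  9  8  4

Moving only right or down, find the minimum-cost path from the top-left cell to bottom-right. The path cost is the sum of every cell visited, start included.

37

Cheapest: (0,0) → (1,0) → (1,1) → (1,2) → (1,3) → (2,3) → (3,3)
  7 + 7 + 6 + 2 + 2 + 9 + 4 = 37
(Top row then right column would cost 48.)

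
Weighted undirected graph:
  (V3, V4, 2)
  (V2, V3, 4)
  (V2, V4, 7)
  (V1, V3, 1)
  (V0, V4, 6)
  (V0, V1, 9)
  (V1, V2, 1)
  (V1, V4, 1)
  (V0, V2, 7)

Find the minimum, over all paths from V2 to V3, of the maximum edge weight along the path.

1

Comparing a few candidate routes:
V2 - V1 - V4 - V3: max(1, 1, 2) = 2
V2 - V0 - V4 - V3: max(7, 6, 2) = 7
V2 - V4 - V3: max(7, 2) = 7
V2 - V3: max(4) = 4
V2 - V0 - V4 - V1 - V3: max(7, 6, 1, 1) = 7
V2 - V1 - V3: max(1, 1) = 1
Smallest bottleneck: 1.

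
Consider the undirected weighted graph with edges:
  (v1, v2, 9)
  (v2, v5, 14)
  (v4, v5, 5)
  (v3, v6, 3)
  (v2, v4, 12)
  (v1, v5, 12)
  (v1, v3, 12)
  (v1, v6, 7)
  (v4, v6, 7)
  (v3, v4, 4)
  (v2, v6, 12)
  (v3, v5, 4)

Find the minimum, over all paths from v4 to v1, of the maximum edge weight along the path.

A few of the v4→v1 routes:
v4-v6-v1: max(7, 7) = 7
v4-v5-v3-v6-v1: max(5, 4, 3, 7) = 7
v4-v3-v6-v1: max(4, 3, 7) = 7
v4-v2-v6-v1: max(12, 12, 7) = 12
Best route has worst link 7.

7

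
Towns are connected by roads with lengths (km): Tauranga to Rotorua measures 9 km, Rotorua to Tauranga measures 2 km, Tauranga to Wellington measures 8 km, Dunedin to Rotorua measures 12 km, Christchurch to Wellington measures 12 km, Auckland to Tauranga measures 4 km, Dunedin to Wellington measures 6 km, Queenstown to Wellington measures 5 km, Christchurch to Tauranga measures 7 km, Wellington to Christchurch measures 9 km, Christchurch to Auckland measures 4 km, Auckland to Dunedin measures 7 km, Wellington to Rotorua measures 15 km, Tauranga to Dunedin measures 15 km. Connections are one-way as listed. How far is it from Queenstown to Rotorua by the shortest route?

Checking several routes:
Queenstown - Wellington - Rotorua: 5 + 15 = 20
Queenstown - Wellington - Christchurch - Auckland - Tauranga - Rotorua: 5 + 9 + 4 + 4 + 9 = 31
Queenstown - Wellington - Christchurch - Tauranga - Rotorua: 5 + 9 + 7 + 9 = 30
Best route has total 20 km.

20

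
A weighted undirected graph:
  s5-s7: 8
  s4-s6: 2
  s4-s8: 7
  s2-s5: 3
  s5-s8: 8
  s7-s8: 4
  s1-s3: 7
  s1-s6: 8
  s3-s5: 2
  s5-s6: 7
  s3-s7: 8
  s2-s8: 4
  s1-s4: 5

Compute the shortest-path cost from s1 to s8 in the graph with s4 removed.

16

Checking several routes:
s1 → s3 → s5 → s2 → s8: 7 + 2 + 3 + 4 = 16
s1 → s3 → s5 → s8: 7 + 2 + 8 = 17
s1 → s3 → s7 → s8: 7 + 8 + 4 = 19
s1 → s3 → s5 → s7 → s8: 7 + 2 + 8 + 4 = 21
Shortest: 16.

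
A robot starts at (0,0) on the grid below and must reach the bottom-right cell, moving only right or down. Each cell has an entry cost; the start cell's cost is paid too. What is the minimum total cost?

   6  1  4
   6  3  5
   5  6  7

One optimal route is (0,0) (0,1) (1,1) (1,2) (2,2).
Its cost is 6 + 1 + 3 + 5 + 7 = 22.
(Top row then right column would cost 23.)

22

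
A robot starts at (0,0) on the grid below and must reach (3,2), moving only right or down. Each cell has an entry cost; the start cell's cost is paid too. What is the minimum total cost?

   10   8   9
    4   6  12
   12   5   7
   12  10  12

44

Path (0,0) -> (1,0) -> (1,1) -> (2,1) -> (2,2) -> (3,2): 10 + 4 + 6 + 5 + 7 + 12 = 44.
(Top row then right column would cost 58.)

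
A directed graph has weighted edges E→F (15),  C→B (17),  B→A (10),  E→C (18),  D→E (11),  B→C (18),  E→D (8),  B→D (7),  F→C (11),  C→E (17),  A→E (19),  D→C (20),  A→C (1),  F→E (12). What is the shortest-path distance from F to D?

20

Paths from F to D:
F -> E -> C -> B -> D: 12 + 18 + 17 + 7 = 54
F -> C -> B -> A -> E -> D: 11 + 17 + 10 + 19 + 8 = 65
F -> C -> B -> D: 11 + 17 + 7 = 35
F -> E -> D: 12 + 8 = 20
F -> C -> E -> D: 11 + 17 + 8 = 36
Shortest: 20.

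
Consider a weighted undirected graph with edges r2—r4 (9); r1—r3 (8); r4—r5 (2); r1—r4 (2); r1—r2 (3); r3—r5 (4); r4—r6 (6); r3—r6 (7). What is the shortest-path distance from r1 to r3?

8

A few of the r1→r3 routes:
r1 -> r4 -> r5 -> r3: 2 + 2 + 4 = 8
r1 -> r3: 8
r1 -> r4 -> r6 -> r3: 2 + 6 + 7 = 15
Best route has total 8.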